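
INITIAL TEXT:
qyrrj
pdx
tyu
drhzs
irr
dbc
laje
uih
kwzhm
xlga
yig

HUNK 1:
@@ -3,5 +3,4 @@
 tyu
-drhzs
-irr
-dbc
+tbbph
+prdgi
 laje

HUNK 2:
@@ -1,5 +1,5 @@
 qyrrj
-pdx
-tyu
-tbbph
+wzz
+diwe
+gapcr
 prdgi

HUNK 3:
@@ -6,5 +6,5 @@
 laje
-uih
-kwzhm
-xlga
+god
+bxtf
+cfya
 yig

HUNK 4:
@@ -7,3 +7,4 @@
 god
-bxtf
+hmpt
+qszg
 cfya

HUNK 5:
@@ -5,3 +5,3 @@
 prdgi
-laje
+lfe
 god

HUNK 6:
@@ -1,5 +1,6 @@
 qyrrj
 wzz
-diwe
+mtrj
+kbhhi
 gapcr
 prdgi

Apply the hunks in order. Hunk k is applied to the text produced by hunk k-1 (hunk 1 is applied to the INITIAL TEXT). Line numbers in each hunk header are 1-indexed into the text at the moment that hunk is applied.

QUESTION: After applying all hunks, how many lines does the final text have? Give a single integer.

Hunk 1: at line 3 remove [drhzs,irr,dbc] add [tbbph,prdgi] -> 10 lines: qyrrj pdx tyu tbbph prdgi laje uih kwzhm xlga yig
Hunk 2: at line 1 remove [pdx,tyu,tbbph] add [wzz,diwe,gapcr] -> 10 lines: qyrrj wzz diwe gapcr prdgi laje uih kwzhm xlga yig
Hunk 3: at line 6 remove [uih,kwzhm,xlga] add [god,bxtf,cfya] -> 10 lines: qyrrj wzz diwe gapcr prdgi laje god bxtf cfya yig
Hunk 4: at line 7 remove [bxtf] add [hmpt,qszg] -> 11 lines: qyrrj wzz diwe gapcr prdgi laje god hmpt qszg cfya yig
Hunk 5: at line 5 remove [laje] add [lfe] -> 11 lines: qyrrj wzz diwe gapcr prdgi lfe god hmpt qszg cfya yig
Hunk 6: at line 1 remove [diwe] add [mtrj,kbhhi] -> 12 lines: qyrrj wzz mtrj kbhhi gapcr prdgi lfe god hmpt qszg cfya yig
Final line count: 12

Answer: 12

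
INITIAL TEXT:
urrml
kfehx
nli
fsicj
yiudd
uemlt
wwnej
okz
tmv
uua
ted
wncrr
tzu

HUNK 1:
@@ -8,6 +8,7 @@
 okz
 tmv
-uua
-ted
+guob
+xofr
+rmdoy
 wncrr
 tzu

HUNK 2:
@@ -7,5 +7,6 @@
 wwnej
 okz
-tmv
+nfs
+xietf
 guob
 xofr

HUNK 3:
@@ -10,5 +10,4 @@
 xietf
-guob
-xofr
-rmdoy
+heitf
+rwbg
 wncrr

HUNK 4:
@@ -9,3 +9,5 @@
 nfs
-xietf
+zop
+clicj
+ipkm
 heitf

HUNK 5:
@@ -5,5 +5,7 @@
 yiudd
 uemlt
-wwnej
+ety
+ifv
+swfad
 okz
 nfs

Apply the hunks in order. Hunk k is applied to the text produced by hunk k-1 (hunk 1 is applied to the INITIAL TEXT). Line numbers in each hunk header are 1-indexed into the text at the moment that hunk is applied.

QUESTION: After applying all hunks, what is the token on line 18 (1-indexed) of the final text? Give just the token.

Answer: tzu

Derivation:
Hunk 1: at line 8 remove [uua,ted] add [guob,xofr,rmdoy] -> 14 lines: urrml kfehx nli fsicj yiudd uemlt wwnej okz tmv guob xofr rmdoy wncrr tzu
Hunk 2: at line 7 remove [tmv] add [nfs,xietf] -> 15 lines: urrml kfehx nli fsicj yiudd uemlt wwnej okz nfs xietf guob xofr rmdoy wncrr tzu
Hunk 3: at line 10 remove [guob,xofr,rmdoy] add [heitf,rwbg] -> 14 lines: urrml kfehx nli fsicj yiudd uemlt wwnej okz nfs xietf heitf rwbg wncrr tzu
Hunk 4: at line 9 remove [xietf] add [zop,clicj,ipkm] -> 16 lines: urrml kfehx nli fsicj yiudd uemlt wwnej okz nfs zop clicj ipkm heitf rwbg wncrr tzu
Hunk 5: at line 5 remove [wwnej] add [ety,ifv,swfad] -> 18 lines: urrml kfehx nli fsicj yiudd uemlt ety ifv swfad okz nfs zop clicj ipkm heitf rwbg wncrr tzu
Final line 18: tzu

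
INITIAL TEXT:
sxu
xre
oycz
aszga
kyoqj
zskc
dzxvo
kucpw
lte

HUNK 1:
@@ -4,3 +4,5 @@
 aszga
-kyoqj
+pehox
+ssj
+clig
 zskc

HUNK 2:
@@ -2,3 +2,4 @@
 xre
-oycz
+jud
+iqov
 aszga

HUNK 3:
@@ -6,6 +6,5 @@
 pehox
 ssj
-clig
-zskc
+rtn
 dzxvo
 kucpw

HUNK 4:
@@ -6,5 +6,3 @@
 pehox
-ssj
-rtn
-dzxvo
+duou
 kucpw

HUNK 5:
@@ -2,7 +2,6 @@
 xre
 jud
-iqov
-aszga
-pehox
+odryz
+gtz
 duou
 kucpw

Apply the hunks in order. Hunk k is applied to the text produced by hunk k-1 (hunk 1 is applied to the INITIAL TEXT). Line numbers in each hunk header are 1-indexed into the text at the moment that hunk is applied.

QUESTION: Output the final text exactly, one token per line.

Hunk 1: at line 4 remove [kyoqj] add [pehox,ssj,clig] -> 11 lines: sxu xre oycz aszga pehox ssj clig zskc dzxvo kucpw lte
Hunk 2: at line 2 remove [oycz] add [jud,iqov] -> 12 lines: sxu xre jud iqov aszga pehox ssj clig zskc dzxvo kucpw lte
Hunk 3: at line 6 remove [clig,zskc] add [rtn] -> 11 lines: sxu xre jud iqov aszga pehox ssj rtn dzxvo kucpw lte
Hunk 4: at line 6 remove [ssj,rtn,dzxvo] add [duou] -> 9 lines: sxu xre jud iqov aszga pehox duou kucpw lte
Hunk 5: at line 2 remove [iqov,aszga,pehox] add [odryz,gtz] -> 8 lines: sxu xre jud odryz gtz duou kucpw lte

Answer: sxu
xre
jud
odryz
gtz
duou
kucpw
lte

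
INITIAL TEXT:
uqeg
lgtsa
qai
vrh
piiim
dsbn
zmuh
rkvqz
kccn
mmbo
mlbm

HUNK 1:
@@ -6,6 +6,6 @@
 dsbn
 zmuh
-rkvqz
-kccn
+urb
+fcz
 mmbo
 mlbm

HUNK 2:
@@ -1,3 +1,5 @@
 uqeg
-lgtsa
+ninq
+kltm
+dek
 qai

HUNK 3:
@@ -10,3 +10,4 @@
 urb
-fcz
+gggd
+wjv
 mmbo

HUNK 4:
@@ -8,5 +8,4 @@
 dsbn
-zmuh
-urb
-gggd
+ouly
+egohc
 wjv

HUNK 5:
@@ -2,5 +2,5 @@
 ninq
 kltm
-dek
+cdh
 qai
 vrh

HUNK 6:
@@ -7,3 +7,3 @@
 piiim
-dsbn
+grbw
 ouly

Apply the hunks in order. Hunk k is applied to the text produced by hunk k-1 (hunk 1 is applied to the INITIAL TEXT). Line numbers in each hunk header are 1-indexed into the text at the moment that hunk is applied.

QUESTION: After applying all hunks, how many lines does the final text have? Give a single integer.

Hunk 1: at line 6 remove [rkvqz,kccn] add [urb,fcz] -> 11 lines: uqeg lgtsa qai vrh piiim dsbn zmuh urb fcz mmbo mlbm
Hunk 2: at line 1 remove [lgtsa] add [ninq,kltm,dek] -> 13 lines: uqeg ninq kltm dek qai vrh piiim dsbn zmuh urb fcz mmbo mlbm
Hunk 3: at line 10 remove [fcz] add [gggd,wjv] -> 14 lines: uqeg ninq kltm dek qai vrh piiim dsbn zmuh urb gggd wjv mmbo mlbm
Hunk 4: at line 8 remove [zmuh,urb,gggd] add [ouly,egohc] -> 13 lines: uqeg ninq kltm dek qai vrh piiim dsbn ouly egohc wjv mmbo mlbm
Hunk 5: at line 2 remove [dek] add [cdh] -> 13 lines: uqeg ninq kltm cdh qai vrh piiim dsbn ouly egohc wjv mmbo mlbm
Hunk 6: at line 7 remove [dsbn] add [grbw] -> 13 lines: uqeg ninq kltm cdh qai vrh piiim grbw ouly egohc wjv mmbo mlbm
Final line count: 13

Answer: 13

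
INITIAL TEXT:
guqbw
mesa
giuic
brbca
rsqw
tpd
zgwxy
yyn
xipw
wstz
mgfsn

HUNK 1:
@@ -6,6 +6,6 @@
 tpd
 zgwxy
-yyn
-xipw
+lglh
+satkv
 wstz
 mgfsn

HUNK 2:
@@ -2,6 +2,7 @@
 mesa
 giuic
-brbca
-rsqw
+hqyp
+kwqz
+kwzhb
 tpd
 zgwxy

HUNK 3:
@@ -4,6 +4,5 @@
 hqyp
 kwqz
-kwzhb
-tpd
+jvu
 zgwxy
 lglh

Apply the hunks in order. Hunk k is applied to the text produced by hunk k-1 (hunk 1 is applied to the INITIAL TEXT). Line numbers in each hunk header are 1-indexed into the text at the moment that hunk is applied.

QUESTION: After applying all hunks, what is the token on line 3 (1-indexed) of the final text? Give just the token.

Hunk 1: at line 6 remove [yyn,xipw] add [lglh,satkv] -> 11 lines: guqbw mesa giuic brbca rsqw tpd zgwxy lglh satkv wstz mgfsn
Hunk 2: at line 2 remove [brbca,rsqw] add [hqyp,kwqz,kwzhb] -> 12 lines: guqbw mesa giuic hqyp kwqz kwzhb tpd zgwxy lglh satkv wstz mgfsn
Hunk 3: at line 4 remove [kwzhb,tpd] add [jvu] -> 11 lines: guqbw mesa giuic hqyp kwqz jvu zgwxy lglh satkv wstz mgfsn
Final line 3: giuic

Answer: giuic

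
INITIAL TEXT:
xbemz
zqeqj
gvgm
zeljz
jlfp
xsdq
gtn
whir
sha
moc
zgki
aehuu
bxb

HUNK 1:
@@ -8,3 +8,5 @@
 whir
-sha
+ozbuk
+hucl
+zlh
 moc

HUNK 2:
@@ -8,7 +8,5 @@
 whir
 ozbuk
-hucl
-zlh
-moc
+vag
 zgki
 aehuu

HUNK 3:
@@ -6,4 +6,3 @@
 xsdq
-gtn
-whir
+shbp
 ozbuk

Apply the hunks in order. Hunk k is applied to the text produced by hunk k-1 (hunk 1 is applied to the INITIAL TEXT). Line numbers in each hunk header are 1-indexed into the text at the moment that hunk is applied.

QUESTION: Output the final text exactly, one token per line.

Answer: xbemz
zqeqj
gvgm
zeljz
jlfp
xsdq
shbp
ozbuk
vag
zgki
aehuu
bxb

Derivation:
Hunk 1: at line 8 remove [sha] add [ozbuk,hucl,zlh] -> 15 lines: xbemz zqeqj gvgm zeljz jlfp xsdq gtn whir ozbuk hucl zlh moc zgki aehuu bxb
Hunk 2: at line 8 remove [hucl,zlh,moc] add [vag] -> 13 lines: xbemz zqeqj gvgm zeljz jlfp xsdq gtn whir ozbuk vag zgki aehuu bxb
Hunk 3: at line 6 remove [gtn,whir] add [shbp] -> 12 lines: xbemz zqeqj gvgm zeljz jlfp xsdq shbp ozbuk vag zgki aehuu bxb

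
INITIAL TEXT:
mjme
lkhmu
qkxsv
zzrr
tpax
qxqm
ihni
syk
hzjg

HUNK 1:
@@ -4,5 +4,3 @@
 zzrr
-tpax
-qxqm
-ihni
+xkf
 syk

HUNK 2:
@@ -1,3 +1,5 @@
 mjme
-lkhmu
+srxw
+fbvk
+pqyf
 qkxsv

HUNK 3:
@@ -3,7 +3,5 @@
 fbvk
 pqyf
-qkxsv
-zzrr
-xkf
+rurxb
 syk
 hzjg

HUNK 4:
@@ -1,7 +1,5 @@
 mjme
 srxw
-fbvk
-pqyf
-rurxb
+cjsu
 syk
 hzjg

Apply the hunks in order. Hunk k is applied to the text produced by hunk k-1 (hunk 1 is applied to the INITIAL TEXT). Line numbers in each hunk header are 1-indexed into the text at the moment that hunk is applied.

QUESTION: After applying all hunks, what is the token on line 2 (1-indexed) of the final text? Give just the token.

Answer: srxw

Derivation:
Hunk 1: at line 4 remove [tpax,qxqm,ihni] add [xkf] -> 7 lines: mjme lkhmu qkxsv zzrr xkf syk hzjg
Hunk 2: at line 1 remove [lkhmu] add [srxw,fbvk,pqyf] -> 9 lines: mjme srxw fbvk pqyf qkxsv zzrr xkf syk hzjg
Hunk 3: at line 3 remove [qkxsv,zzrr,xkf] add [rurxb] -> 7 lines: mjme srxw fbvk pqyf rurxb syk hzjg
Hunk 4: at line 1 remove [fbvk,pqyf,rurxb] add [cjsu] -> 5 lines: mjme srxw cjsu syk hzjg
Final line 2: srxw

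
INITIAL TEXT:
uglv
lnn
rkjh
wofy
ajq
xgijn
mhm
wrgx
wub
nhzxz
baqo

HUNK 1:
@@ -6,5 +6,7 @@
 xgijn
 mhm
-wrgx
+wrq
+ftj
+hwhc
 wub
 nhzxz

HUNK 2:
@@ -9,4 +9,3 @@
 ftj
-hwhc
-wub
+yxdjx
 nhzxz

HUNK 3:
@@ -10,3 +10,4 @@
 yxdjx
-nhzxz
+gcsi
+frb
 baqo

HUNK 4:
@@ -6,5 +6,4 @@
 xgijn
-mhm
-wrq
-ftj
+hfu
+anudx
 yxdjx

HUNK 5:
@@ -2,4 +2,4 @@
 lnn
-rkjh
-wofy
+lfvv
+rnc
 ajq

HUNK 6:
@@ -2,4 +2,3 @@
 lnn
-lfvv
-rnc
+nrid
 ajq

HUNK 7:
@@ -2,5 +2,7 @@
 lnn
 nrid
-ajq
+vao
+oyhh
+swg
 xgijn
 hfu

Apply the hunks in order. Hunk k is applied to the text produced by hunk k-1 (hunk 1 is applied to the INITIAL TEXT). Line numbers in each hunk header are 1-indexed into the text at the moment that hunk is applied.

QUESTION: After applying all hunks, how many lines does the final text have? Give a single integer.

Hunk 1: at line 6 remove [wrgx] add [wrq,ftj,hwhc] -> 13 lines: uglv lnn rkjh wofy ajq xgijn mhm wrq ftj hwhc wub nhzxz baqo
Hunk 2: at line 9 remove [hwhc,wub] add [yxdjx] -> 12 lines: uglv lnn rkjh wofy ajq xgijn mhm wrq ftj yxdjx nhzxz baqo
Hunk 3: at line 10 remove [nhzxz] add [gcsi,frb] -> 13 lines: uglv lnn rkjh wofy ajq xgijn mhm wrq ftj yxdjx gcsi frb baqo
Hunk 4: at line 6 remove [mhm,wrq,ftj] add [hfu,anudx] -> 12 lines: uglv lnn rkjh wofy ajq xgijn hfu anudx yxdjx gcsi frb baqo
Hunk 5: at line 2 remove [rkjh,wofy] add [lfvv,rnc] -> 12 lines: uglv lnn lfvv rnc ajq xgijn hfu anudx yxdjx gcsi frb baqo
Hunk 6: at line 2 remove [lfvv,rnc] add [nrid] -> 11 lines: uglv lnn nrid ajq xgijn hfu anudx yxdjx gcsi frb baqo
Hunk 7: at line 2 remove [ajq] add [vao,oyhh,swg] -> 13 lines: uglv lnn nrid vao oyhh swg xgijn hfu anudx yxdjx gcsi frb baqo
Final line count: 13

Answer: 13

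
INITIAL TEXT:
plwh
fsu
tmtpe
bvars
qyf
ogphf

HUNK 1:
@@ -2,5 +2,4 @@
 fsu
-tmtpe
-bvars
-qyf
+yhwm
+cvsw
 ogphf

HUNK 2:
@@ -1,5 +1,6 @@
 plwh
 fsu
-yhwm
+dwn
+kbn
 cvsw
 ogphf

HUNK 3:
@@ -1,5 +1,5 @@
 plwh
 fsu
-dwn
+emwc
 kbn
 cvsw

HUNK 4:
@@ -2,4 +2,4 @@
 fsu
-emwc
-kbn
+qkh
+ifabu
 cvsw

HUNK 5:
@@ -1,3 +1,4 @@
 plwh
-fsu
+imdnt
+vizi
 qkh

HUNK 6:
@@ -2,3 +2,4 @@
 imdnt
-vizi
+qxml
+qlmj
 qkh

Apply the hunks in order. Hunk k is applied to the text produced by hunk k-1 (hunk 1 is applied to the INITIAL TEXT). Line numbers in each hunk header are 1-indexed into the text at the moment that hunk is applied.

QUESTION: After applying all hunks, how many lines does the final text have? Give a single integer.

Hunk 1: at line 2 remove [tmtpe,bvars,qyf] add [yhwm,cvsw] -> 5 lines: plwh fsu yhwm cvsw ogphf
Hunk 2: at line 1 remove [yhwm] add [dwn,kbn] -> 6 lines: plwh fsu dwn kbn cvsw ogphf
Hunk 3: at line 1 remove [dwn] add [emwc] -> 6 lines: plwh fsu emwc kbn cvsw ogphf
Hunk 4: at line 2 remove [emwc,kbn] add [qkh,ifabu] -> 6 lines: plwh fsu qkh ifabu cvsw ogphf
Hunk 5: at line 1 remove [fsu] add [imdnt,vizi] -> 7 lines: plwh imdnt vizi qkh ifabu cvsw ogphf
Hunk 6: at line 2 remove [vizi] add [qxml,qlmj] -> 8 lines: plwh imdnt qxml qlmj qkh ifabu cvsw ogphf
Final line count: 8

Answer: 8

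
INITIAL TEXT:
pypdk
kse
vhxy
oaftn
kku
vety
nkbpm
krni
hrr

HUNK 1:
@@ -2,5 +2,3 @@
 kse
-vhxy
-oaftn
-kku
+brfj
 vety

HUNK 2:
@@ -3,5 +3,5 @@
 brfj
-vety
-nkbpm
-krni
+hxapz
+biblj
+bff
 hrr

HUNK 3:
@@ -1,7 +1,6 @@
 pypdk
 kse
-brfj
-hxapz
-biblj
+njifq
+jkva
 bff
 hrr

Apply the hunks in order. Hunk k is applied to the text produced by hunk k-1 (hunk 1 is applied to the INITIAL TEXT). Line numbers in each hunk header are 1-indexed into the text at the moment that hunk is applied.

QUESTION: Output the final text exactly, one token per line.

Answer: pypdk
kse
njifq
jkva
bff
hrr

Derivation:
Hunk 1: at line 2 remove [vhxy,oaftn,kku] add [brfj] -> 7 lines: pypdk kse brfj vety nkbpm krni hrr
Hunk 2: at line 3 remove [vety,nkbpm,krni] add [hxapz,biblj,bff] -> 7 lines: pypdk kse brfj hxapz biblj bff hrr
Hunk 3: at line 1 remove [brfj,hxapz,biblj] add [njifq,jkva] -> 6 lines: pypdk kse njifq jkva bff hrr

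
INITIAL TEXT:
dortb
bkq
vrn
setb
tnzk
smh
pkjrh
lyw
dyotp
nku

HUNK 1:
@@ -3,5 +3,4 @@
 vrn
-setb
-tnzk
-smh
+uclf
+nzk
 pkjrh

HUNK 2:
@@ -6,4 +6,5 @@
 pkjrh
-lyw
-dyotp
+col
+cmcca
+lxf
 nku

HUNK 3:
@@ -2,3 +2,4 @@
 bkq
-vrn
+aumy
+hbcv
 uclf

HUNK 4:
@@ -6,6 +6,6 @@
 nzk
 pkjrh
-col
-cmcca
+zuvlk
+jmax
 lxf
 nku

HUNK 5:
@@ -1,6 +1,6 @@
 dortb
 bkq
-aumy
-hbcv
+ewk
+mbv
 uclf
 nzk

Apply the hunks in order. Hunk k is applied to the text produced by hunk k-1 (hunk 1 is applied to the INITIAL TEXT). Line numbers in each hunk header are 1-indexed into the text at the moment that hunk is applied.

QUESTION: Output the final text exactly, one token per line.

Hunk 1: at line 3 remove [setb,tnzk,smh] add [uclf,nzk] -> 9 lines: dortb bkq vrn uclf nzk pkjrh lyw dyotp nku
Hunk 2: at line 6 remove [lyw,dyotp] add [col,cmcca,lxf] -> 10 lines: dortb bkq vrn uclf nzk pkjrh col cmcca lxf nku
Hunk 3: at line 2 remove [vrn] add [aumy,hbcv] -> 11 lines: dortb bkq aumy hbcv uclf nzk pkjrh col cmcca lxf nku
Hunk 4: at line 6 remove [col,cmcca] add [zuvlk,jmax] -> 11 lines: dortb bkq aumy hbcv uclf nzk pkjrh zuvlk jmax lxf nku
Hunk 5: at line 1 remove [aumy,hbcv] add [ewk,mbv] -> 11 lines: dortb bkq ewk mbv uclf nzk pkjrh zuvlk jmax lxf nku

Answer: dortb
bkq
ewk
mbv
uclf
nzk
pkjrh
zuvlk
jmax
lxf
nku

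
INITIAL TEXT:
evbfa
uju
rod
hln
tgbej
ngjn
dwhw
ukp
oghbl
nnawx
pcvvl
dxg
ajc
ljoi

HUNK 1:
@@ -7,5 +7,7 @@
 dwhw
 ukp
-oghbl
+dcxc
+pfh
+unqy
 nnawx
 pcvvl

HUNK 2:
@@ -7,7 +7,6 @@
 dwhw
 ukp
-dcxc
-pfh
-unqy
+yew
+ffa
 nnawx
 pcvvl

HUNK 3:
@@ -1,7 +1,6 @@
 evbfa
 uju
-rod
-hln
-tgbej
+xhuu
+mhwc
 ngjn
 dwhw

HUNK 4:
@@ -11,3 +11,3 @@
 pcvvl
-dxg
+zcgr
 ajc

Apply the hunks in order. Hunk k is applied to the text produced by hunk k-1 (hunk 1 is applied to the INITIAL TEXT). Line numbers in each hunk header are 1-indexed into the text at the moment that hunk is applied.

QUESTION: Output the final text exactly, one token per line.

Hunk 1: at line 7 remove [oghbl] add [dcxc,pfh,unqy] -> 16 lines: evbfa uju rod hln tgbej ngjn dwhw ukp dcxc pfh unqy nnawx pcvvl dxg ajc ljoi
Hunk 2: at line 7 remove [dcxc,pfh,unqy] add [yew,ffa] -> 15 lines: evbfa uju rod hln tgbej ngjn dwhw ukp yew ffa nnawx pcvvl dxg ajc ljoi
Hunk 3: at line 1 remove [rod,hln,tgbej] add [xhuu,mhwc] -> 14 lines: evbfa uju xhuu mhwc ngjn dwhw ukp yew ffa nnawx pcvvl dxg ajc ljoi
Hunk 4: at line 11 remove [dxg] add [zcgr] -> 14 lines: evbfa uju xhuu mhwc ngjn dwhw ukp yew ffa nnawx pcvvl zcgr ajc ljoi

Answer: evbfa
uju
xhuu
mhwc
ngjn
dwhw
ukp
yew
ffa
nnawx
pcvvl
zcgr
ajc
ljoi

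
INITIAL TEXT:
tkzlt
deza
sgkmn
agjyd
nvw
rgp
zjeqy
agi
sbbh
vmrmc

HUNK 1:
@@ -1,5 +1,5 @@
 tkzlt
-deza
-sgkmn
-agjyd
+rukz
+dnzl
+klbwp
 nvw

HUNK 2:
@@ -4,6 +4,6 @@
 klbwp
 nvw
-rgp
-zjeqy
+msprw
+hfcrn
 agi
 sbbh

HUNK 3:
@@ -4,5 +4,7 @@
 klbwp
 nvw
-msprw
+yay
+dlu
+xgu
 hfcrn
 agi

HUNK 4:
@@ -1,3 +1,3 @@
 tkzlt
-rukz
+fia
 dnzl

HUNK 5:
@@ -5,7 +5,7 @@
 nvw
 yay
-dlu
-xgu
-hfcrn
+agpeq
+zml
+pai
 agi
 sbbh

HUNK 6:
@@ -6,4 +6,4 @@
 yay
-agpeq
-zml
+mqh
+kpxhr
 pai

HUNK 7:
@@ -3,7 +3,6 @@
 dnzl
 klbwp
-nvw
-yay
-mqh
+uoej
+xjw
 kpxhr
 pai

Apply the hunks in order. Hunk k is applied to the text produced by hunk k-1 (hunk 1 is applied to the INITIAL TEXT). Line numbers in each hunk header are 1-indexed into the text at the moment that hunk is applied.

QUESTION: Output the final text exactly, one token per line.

Answer: tkzlt
fia
dnzl
klbwp
uoej
xjw
kpxhr
pai
agi
sbbh
vmrmc

Derivation:
Hunk 1: at line 1 remove [deza,sgkmn,agjyd] add [rukz,dnzl,klbwp] -> 10 lines: tkzlt rukz dnzl klbwp nvw rgp zjeqy agi sbbh vmrmc
Hunk 2: at line 4 remove [rgp,zjeqy] add [msprw,hfcrn] -> 10 lines: tkzlt rukz dnzl klbwp nvw msprw hfcrn agi sbbh vmrmc
Hunk 3: at line 4 remove [msprw] add [yay,dlu,xgu] -> 12 lines: tkzlt rukz dnzl klbwp nvw yay dlu xgu hfcrn agi sbbh vmrmc
Hunk 4: at line 1 remove [rukz] add [fia] -> 12 lines: tkzlt fia dnzl klbwp nvw yay dlu xgu hfcrn agi sbbh vmrmc
Hunk 5: at line 5 remove [dlu,xgu,hfcrn] add [agpeq,zml,pai] -> 12 lines: tkzlt fia dnzl klbwp nvw yay agpeq zml pai agi sbbh vmrmc
Hunk 6: at line 6 remove [agpeq,zml] add [mqh,kpxhr] -> 12 lines: tkzlt fia dnzl klbwp nvw yay mqh kpxhr pai agi sbbh vmrmc
Hunk 7: at line 3 remove [nvw,yay,mqh] add [uoej,xjw] -> 11 lines: tkzlt fia dnzl klbwp uoej xjw kpxhr pai agi sbbh vmrmc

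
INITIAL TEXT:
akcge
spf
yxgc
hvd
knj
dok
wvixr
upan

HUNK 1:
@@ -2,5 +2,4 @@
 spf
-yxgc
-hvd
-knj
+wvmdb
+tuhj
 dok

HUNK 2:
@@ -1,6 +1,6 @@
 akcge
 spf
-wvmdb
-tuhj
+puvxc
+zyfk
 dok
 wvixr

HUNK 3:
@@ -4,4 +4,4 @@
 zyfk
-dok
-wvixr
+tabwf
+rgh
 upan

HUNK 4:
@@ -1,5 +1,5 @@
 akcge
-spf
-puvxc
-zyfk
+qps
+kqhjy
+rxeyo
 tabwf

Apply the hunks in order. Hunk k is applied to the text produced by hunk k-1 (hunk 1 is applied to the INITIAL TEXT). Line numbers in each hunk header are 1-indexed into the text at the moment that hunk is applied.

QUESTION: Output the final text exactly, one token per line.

Hunk 1: at line 2 remove [yxgc,hvd,knj] add [wvmdb,tuhj] -> 7 lines: akcge spf wvmdb tuhj dok wvixr upan
Hunk 2: at line 1 remove [wvmdb,tuhj] add [puvxc,zyfk] -> 7 lines: akcge spf puvxc zyfk dok wvixr upan
Hunk 3: at line 4 remove [dok,wvixr] add [tabwf,rgh] -> 7 lines: akcge spf puvxc zyfk tabwf rgh upan
Hunk 4: at line 1 remove [spf,puvxc,zyfk] add [qps,kqhjy,rxeyo] -> 7 lines: akcge qps kqhjy rxeyo tabwf rgh upan

Answer: akcge
qps
kqhjy
rxeyo
tabwf
rgh
upan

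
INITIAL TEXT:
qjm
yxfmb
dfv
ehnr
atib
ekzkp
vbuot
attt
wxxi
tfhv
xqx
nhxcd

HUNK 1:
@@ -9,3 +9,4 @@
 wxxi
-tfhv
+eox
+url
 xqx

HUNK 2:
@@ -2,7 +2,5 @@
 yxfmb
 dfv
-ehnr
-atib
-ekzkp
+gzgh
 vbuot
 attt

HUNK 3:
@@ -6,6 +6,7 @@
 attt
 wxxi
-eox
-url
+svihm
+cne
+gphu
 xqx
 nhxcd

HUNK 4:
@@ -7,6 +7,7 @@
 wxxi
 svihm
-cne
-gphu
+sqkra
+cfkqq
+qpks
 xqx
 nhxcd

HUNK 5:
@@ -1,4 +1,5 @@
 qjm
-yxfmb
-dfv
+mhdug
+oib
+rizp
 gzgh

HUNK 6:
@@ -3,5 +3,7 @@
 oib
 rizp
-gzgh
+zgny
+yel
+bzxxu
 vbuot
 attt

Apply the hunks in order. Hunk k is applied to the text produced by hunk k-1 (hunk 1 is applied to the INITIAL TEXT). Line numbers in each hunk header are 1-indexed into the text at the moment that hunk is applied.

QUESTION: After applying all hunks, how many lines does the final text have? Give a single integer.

Hunk 1: at line 9 remove [tfhv] add [eox,url] -> 13 lines: qjm yxfmb dfv ehnr atib ekzkp vbuot attt wxxi eox url xqx nhxcd
Hunk 2: at line 2 remove [ehnr,atib,ekzkp] add [gzgh] -> 11 lines: qjm yxfmb dfv gzgh vbuot attt wxxi eox url xqx nhxcd
Hunk 3: at line 6 remove [eox,url] add [svihm,cne,gphu] -> 12 lines: qjm yxfmb dfv gzgh vbuot attt wxxi svihm cne gphu xqx nhxcd
Hunk 4: at line 7 remove [cne,gphu] add [sqkra,cfkqq,qpks] -> 13 lines: qjm yxfmb dfv gzgh vbuot attt wxxi svihm sqkra cfkqq qpks xqx nhxcd
Hunk 5: at line 1 remove [yxfmb,dfv] add [mhdug,oib,rizp] -> 14 lines: qjm mhdug oib rizp gzgh vbuot attt wxxi svihm sqkra cfkqq qpks xqx nhxcd
Hunk 6: at line 3 remove [gzgh] add [zgny,yel,bzxxu] -> 16 lines: qjm mhdug oib rizp zgny yel bzxxu vbuot attt wxxi svihm sqkra cfkqq qpks xqx nhxcd
Final line count: 16

Answer: 16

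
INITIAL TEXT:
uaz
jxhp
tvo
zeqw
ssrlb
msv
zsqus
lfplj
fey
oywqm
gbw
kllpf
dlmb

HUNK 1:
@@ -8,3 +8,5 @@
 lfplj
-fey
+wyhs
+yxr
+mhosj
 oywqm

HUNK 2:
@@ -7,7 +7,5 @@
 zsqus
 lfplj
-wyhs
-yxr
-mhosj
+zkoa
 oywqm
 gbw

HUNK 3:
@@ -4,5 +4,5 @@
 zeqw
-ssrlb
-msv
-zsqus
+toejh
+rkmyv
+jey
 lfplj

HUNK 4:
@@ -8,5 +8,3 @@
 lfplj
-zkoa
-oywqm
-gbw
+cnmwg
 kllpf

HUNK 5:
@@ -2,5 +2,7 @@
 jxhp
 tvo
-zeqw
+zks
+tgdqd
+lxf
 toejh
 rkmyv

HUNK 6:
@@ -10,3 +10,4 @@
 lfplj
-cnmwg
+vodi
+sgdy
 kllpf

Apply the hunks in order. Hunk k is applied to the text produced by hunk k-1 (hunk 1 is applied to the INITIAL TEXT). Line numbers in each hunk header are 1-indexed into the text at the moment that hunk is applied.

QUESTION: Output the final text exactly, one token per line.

Hunk 1: at line 8 remove [fey] add [wyhs,yxr,mhosj] -> 15 lines: uaz jxhp tvo zeqw ssrlb msv zsqus lfplj wyhs yxr mhosj oywqm gbw kllpf dlmb
Hunk 2: at line 7 remove [wyhs,yxr,mhosj] add [zkoa] -> 13 lines: uaz jxhp tvo zeqw ssrlb msv zsqus lfplj zkoa oywqm gbw kllpf dlmb
Hunk 3: at line 4 remove [ssrlb,msv,zsqus] add [toejh,rkmyv,jey] -> 13 lines: uaz jxhp tvo zeqw toejh rkmyv jey lfplj zkoa oywqm gbw kllpf dlmb
Hunk 4: at line 8 remove [zkoa,oywqm,gbw] add [cnmwg] -> 11 lines: uaz jxhp tvo zeqw toejh rkmyv jey lfplj cnmwg kllpf dlmb
Hunk 5: at line 2 remove [zeqw] add [zks,tgdqd,lxf] -> 13 lines: uaz jxhp tvo zks tgdqd lxf toejh rkmyv jey lfplj cnmwg kllpf dlmb
Hunk 6: at line 10 remove [cnmwg] add [vodi,sgdy] -> 14 lines: uaz jxhp tvo zks tgdqd lxf toejh rkmyv jey lfplj vodi sgdy kllpf dlmb

Answer: uaz
jxhp
tvo
zks
tgdqd
lxf
toejh
rkmyv
jey
lfplj
vodi
sgdy
kllpf
dlmb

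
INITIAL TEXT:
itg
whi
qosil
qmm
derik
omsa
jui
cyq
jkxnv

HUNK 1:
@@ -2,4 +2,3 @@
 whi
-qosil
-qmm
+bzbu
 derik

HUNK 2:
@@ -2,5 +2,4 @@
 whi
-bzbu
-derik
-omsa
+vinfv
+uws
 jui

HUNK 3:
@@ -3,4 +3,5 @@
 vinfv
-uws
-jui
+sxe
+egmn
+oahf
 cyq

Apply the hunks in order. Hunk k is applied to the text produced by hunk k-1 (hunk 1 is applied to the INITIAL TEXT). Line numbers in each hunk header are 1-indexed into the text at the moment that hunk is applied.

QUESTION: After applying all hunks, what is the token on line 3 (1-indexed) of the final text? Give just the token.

Hunk 1: at line 2 remove [qosil,qmm] add [bzbu] -> 8 lines: itg whi bzbu derik omsa jui cyq jkxnv
Hunk 2: at line 2 remove [bzbu,derik,omsa] add [vinfv,uws] -> 7 lines: itg whi vinfv uws jui cyq jkxnv
Hunk 3: at line 3 remove [uws,jui] add [sxe,egmn,oahf] -> 8 lines: itg whi vinfv sxe egmn oahf cyq jkxnv
Final line 3: vinfv

Answer: vinfv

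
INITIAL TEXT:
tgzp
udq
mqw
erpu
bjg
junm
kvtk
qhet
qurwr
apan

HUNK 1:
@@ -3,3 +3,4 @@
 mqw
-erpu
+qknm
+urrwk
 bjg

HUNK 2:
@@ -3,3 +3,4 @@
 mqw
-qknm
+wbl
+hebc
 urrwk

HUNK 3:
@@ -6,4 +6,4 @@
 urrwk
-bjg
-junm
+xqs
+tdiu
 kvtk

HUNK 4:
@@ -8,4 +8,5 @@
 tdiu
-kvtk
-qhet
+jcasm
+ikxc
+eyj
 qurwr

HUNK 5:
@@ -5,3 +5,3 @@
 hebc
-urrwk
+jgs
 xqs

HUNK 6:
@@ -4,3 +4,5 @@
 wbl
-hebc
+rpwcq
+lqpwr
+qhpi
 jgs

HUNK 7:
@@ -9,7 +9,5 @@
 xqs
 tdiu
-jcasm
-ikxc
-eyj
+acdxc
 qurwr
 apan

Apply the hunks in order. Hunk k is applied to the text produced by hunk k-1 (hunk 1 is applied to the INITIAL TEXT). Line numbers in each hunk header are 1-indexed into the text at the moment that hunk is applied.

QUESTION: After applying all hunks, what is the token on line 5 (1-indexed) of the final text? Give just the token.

Answer: rpwcq

Derivation:
Hunk 1: at line 3 remove [erpu] add [qknm,urrwk] -> 11 lines: tgzp udq mqw qknm urrwk bjg junm kvtk qhet qurwr apan
Hunk 2: at line 3 remove [qknm] add [wbl,hebc] -> 12 lines: tgzp udq mqw wbl hebc urrwk bjg junm kvtk qhet qurwr apan
Hunk 3: at line 6 remove [bjg,junm] add [xqs,tdiu] -> 12 lines: tgzp udq mqw wbl hebc urrwk xqs tdiu kvtk qhet qurwr apan
Hunk 4: at line 8 remove [kvtk,qhet] add [jcasm,ikxc,eyj] -> 13 lines: tgzp udq mqw wbl hebc urrwk xqs tdiu jcasm ikxc eyj qurwr apan
Hunk 5: at line 5 remove [urrwk] add [jgs] -> 13 lines: tgzp udq mqw wbl hebc jgs xqs tdiu jcasm ikxc eyj qurwr apan
Hunk 6: at line 4 remove [hebc] add [rpwcq,lqpwr,qhpi] -> 15 lines: tgzp udq mqw wbl rpwcq lqpwr qhpi jgs xqs tdiu jcasm ikxc eyj qurwr apan
Hunk 7: at line 9 remove [jcasm,ikxc,eyj] add [acdxc] -> 13 lines: tgzp udq mqw wbl rpwcq lqpwr qhpi jgs xqs tdiu acdxc qurwr apan
Final line 5: rpwcq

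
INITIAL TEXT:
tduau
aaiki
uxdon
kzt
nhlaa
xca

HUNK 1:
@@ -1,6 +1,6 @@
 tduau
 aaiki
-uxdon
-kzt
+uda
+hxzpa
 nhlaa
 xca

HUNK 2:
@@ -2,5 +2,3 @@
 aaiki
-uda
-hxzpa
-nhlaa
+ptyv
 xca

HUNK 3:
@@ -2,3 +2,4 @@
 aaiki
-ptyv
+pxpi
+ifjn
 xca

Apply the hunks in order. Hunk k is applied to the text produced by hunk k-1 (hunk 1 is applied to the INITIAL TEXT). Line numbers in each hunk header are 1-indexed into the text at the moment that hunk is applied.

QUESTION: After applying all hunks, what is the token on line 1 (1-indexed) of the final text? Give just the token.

Hunk 1: at line 1 remove [uxdon,kzt] add [uda,hxzpa] -> 6 lines: tduau aaiki uda hxzpa nhlaa xca
Hunk 2: at line 2 remove [uda,hxzpa,nhlaa] add [ptyv] -> 4 lines: tduau aaiki ptyv xca
Hunk 3: at line 2 remove [ptyv] add [pxpi,ifjn] -> 5 lines: tduau aaiki pxpi ifjn xca
Final line 1: tduau

Answer: tduau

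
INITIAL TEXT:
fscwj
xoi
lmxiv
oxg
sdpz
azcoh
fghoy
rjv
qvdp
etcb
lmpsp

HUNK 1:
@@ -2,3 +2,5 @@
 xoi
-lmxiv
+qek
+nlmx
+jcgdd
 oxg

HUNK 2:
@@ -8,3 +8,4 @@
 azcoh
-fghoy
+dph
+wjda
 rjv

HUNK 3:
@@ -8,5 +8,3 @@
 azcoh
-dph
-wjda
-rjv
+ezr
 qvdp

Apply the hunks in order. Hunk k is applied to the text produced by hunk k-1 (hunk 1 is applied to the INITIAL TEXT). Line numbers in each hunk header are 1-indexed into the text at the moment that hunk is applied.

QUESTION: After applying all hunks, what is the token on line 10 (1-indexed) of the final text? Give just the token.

Answer: qvdp

Derivation:
Hunk 1: at line 2 remove [lmxiv] add [qek,nlmx,jcgdd] -> 13 lines: fscwj xoi qek nlmx jcgdd oxg sdpz azcoh fghoy rjv qvdp etcb lmpsp
Hunk 2: at line 8 remove [fghoy] add [dph,wjda] -> 14 lines: fscwj xoi qek nlmx jcgdd oxg sdpz azcoh dph wjda rjv qvdp etcb lmpsp
Hunk 3: at line 8 remove [dph,wjda,rjv] add [ezr] -> 12 lines: fscwj xoi qek nlmx jcgdd oxg sdpz azcoh ezr qvdp etcb lmpsp
Final line 10: qvdp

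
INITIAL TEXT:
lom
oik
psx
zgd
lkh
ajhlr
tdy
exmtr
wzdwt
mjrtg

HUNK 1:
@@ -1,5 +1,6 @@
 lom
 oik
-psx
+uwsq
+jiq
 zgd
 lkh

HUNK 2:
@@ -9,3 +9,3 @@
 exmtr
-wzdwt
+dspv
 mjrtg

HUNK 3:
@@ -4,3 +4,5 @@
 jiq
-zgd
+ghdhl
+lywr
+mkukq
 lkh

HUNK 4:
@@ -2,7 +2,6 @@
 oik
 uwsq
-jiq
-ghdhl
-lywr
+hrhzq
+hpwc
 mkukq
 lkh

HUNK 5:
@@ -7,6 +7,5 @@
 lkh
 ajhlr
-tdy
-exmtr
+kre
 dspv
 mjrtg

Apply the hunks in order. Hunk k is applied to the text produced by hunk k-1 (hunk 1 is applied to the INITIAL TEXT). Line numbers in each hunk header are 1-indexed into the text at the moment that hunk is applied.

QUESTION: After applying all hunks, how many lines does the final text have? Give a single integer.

Answer: 11

Derivation:
Hunk 1: at line 1 remove [psx] add [uwsq,jiq] -> 11 lines: lom oik uwsq jiq zgd lkh ajhlr tdy exmtr wzdwt mjrtg
Hunk 2: at line 9 remove [wzdwt] add [dspv] -> 11 lines: lom oik uwsq jiq zgd lkh ajhlr tdy exmtr dspv mjrtg
Hunk 3: at line 4 remove [zgd] add [ghdhl,lywr,mkukq] -> 13 lines: lom oik uwsq jiq ghdhl lywr mkukq lkh ajhlr tdy exmtr dspv mjrtg
Hunk 4: at line 2 remove [jiq,ghdhl,lywr] add [hrhzq,hpwc] -> 12 lines: lom oik uwsq hrhzq hpwc mkukq lkh ajhlr tdy exmtr dspv mjrtg
Hunk 5: at line 7 remove [tdy,exmtr] add [kre] -> 11 lines: lom oik uwsq hrhzq hpwc mkukq lkh ajhlr kre dspv mjrtg
Final line count: 11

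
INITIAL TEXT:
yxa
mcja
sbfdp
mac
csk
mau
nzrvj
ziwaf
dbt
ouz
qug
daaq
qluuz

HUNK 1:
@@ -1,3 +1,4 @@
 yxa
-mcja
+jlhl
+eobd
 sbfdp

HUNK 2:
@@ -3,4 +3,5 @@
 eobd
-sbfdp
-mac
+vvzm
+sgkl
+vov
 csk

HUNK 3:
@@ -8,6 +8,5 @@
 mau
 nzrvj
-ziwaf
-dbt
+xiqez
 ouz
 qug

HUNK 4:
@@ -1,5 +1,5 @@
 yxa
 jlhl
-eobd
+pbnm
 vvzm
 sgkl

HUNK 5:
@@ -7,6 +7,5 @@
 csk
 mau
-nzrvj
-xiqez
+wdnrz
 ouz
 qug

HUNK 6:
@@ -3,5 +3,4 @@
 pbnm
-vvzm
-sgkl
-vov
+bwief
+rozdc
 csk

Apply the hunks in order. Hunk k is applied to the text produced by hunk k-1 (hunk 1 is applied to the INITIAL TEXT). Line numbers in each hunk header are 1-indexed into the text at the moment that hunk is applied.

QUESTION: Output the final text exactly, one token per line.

Hunk 1: at line 1 remove [mcja] add [jlhl,eobd] -> 14 lines: yxa jlhl eobd sbfdp mac csk mau nzrvj ziwaf dbt ouz qug daaq qluuz
Hunk 2: at line 3 remove [sbfdp,mac] add [vvzm,sgkl,vov] -> 15 lines: yxa jlhl eobd vvzm sgkl vov csk mau nzrvj ziwaf dbt ouz qug daaq qluuz
Hunk 3: at line 8 remove [ziwaf,dbt] add [xiqez] -> 14 lines: yxa jlhl eobd vvzm sgkl vov csk mau nzrvj xiqez ouz qug daaq qluuz
Hunk 4: at line 1 remove [eobd] add [pbnm] -> 14 lines: yxa jlhl pbnm vvzm sgkl vov csk mau nzrvj xiqez ouz qug daaq qluuz
Hunk 5: at line 7 remove [nzrvj,xiqez] add [wdnrz] -> 13 lines: yxa jlhl pbnm vvzm sgkl vov csk mau wdnrz ouz qug daaq qluuz
Hunk 6: at line 3 remove [vvzm,sgkl,vov] add [bwief,rozdc] -> 12 lines: yxa jlhl pbnm bwief rozdc csk mau wdnrz ouz qug daaq qluuz

Answer: yxa
jlhl
pbnm
bwief
rozdc
csk
mau
wdnrz
ouz
qug
daaq
qluuz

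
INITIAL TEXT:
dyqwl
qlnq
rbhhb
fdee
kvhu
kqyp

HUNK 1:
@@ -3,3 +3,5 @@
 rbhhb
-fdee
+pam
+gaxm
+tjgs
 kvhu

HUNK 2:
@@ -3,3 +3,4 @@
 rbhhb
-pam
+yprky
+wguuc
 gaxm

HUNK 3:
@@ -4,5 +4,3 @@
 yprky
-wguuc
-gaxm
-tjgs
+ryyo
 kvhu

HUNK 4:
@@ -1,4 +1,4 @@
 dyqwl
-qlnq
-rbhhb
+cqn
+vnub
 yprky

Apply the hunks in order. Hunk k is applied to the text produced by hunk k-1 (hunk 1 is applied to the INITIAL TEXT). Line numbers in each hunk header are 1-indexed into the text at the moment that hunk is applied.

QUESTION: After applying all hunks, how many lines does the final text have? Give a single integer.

Hunk 1: at line 3 remove [fdee] add [pam,gaxm,tjgs] -> 8 lines: dyqwl qlnq rbhhb pam gaxm tjgs kvhu kqyp
Hunk 2: at line 3 remove [pam] add [yprky,wguuc] -> 9 lines: dyqwl qlnq rbhhb yprky wguuc gaxm tjgs kvhu kqyp
Hunk 3: at line 4 remove [wguuc,gaxm,tjgs] add [ryyo] -> 7 lines: dyqwl qlnq rbhhb yprky ryyo kvhu kqyp
Hunk 4: at line 1 remove [qlnq,rbhhb] add [cqn,vnub] -> 7 lines: dyqwl cqn vnub yprky ryyo kvhu kqyp
Final line count: 7

Answer: 7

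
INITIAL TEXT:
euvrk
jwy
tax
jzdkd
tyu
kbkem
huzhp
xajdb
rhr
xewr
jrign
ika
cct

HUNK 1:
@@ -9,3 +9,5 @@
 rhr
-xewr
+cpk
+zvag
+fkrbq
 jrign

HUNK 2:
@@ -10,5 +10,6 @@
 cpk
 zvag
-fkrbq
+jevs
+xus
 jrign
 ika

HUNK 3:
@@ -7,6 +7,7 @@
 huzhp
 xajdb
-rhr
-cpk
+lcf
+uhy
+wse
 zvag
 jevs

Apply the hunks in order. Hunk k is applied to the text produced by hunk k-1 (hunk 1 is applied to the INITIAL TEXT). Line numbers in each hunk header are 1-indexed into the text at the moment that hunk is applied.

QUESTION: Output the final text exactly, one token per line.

Hunk 1: at line 9 remove [xewr] add [cpk,zvag,fkrbq] -> 15 lines: euvrk jwy tax jzdkd tyu kbkem huzhp xajdb rhr cpk zvag fkrbq jrign ika cct
Hunk 2: at line 10 remove [fkrbq] add [jevs,xus] -> 16 lines: euvrk jwy tax jzdkd tyu kbkem huzhp xajdb rhr cpk zvag jevs xus jrign ika cct
Hunk 3: at line 7 remove [rhr,cpk] add [lcf,uhy,wse] -> 17 lines: euvrk jwy tax jzdkd tyu kbkem huzhp xajdb lcf uhy wse zvag jevs xus jrign ika cct

Answer: euvrk
jwy
tax
jzdkd
tyu
kbkem
huzhp
xajdb
lcf
uhy
wse
zvag
jevs
xus
jrign
ika
cct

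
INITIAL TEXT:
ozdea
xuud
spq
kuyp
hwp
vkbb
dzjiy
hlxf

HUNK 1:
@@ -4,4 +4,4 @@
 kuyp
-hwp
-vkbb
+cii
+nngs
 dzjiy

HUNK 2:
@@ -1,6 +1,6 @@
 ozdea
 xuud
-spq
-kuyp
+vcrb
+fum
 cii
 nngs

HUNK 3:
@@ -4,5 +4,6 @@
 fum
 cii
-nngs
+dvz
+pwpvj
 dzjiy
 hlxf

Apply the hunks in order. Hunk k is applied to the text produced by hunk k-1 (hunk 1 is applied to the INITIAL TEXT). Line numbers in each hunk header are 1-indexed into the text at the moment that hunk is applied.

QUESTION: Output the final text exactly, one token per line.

Hunk 1: at line 4 remove [hwp,vkbb] add [cii,nngs] -> 8 lines: ozdea xuud spq kuyp cii nngs dzjiy hlxf
Hunk 2: at line 1 remove [spq,kuyp] add [vcrb,fum] -> 8 lines: ozdea xuud vcrb fum cii nngs dzjiy hlxf
Hunk 3: at line 4 remove [nngs] add [dvz,pwpvj] -> 9 lines: ozdea xuud vcrb fum cii dvz pwpvj dzjiy hlxf

Answer: ozdea
xuud
vcrb
fum
cii
dvz
pwpvj
dzjiy
hlxf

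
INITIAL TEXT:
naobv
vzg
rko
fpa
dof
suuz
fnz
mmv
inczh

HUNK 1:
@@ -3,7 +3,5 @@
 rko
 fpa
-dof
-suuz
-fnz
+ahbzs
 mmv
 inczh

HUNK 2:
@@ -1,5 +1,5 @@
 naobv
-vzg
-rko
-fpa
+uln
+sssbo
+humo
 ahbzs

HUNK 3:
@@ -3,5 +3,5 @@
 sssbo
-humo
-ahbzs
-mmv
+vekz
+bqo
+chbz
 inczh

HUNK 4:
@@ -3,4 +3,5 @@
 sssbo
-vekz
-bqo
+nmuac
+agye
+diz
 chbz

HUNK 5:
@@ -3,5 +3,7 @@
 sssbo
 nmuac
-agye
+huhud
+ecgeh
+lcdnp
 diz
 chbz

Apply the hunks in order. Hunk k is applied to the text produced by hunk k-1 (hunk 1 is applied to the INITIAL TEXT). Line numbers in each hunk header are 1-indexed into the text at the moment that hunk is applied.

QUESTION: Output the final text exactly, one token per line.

Hunk 1: at line 3 remove [dof,suuz,fnz] add [ahbzs] -> 7 lines: naobv vzg rko fpa ahbzs mmv inczh
Hunk 2: at line 1 remove [vzg,rko,fpa] add [uln,sssbo,humo] -> 7 lines: naobv uln sssbo humo ahbzs mmv inczh
Hunk 3: at line 3 remove [humo,ahbzs,mmv] add [vekz,bqo,chbz] -> 7 lines: naobv uln sssbo vekz bqo chbz inczh
Hunk 4: at line 3 remove [vekz,bqo] add [nmuac,agye,diz] -> 8 lines: naobv uln sssbo nmuac agye diz chbz inczh
Hunk 5: at line 3 remove [agye] add [huhud,ecgeh,lcdnp] -> 10 lines: naobv uln sssbo nmuac huhud ecgeh lcdnp diz chbz inczh

Answer: naobv
uln
sssbo
nmuac
huhud
ecgeh
lcdnp
diz
chbz
inczh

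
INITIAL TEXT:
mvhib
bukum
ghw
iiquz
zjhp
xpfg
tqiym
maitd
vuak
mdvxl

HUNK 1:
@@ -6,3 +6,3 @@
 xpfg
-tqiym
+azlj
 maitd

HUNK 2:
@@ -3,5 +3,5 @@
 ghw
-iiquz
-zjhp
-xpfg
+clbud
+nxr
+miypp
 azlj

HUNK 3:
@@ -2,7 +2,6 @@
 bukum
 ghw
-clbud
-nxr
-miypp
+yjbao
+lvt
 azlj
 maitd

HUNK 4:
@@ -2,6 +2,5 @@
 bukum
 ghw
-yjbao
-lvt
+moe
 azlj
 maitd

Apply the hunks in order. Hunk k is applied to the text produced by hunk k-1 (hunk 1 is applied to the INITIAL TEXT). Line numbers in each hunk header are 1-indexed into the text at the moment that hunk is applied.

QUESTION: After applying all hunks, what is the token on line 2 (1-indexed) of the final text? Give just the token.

Answer: bukum

Derivation:
Hunk 1: at line 6 remove [tqiym] add [azlj] -> 10 lines: mvhib bukum ghw iiquz zjhp xpfg azlj maitd vuak mdvxl
Hunk 2: at line 3 remove [iiquz,zjhp,xpfg] add [clbud,nxr,miypp] -> 10 lines: mvhib bukum ghw clbud nxr miypp azlj maitd vuak mdvxl
Hunk 3: at line 2 remove [clbud,nxr,miypp] add [yjbao,lvt] -> 9 lines: mvhib bukum ghw yjbao lvt azlj maitd vuak mdvxl
Hunk 4: at line 2 remove [yjbao,lvt] add [moe] -> 8 lines: mvhib bukum ghw moe azlj maitd vuak mdvxl
Final line 2: bukum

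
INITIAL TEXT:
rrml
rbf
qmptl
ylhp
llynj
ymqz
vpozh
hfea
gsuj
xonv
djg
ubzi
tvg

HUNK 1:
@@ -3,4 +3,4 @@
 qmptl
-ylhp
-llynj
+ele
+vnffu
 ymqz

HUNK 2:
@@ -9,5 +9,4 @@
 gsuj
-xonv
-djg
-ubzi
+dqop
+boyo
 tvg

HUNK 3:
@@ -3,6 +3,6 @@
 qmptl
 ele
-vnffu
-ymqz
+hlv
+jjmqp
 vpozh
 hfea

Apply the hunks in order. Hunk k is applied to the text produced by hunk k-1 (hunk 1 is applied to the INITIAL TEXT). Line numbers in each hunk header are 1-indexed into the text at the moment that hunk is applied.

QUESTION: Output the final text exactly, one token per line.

Answer: rrml
rbf
qmptl
ele
hlv
jjmqp
vpozh
hfea
gsuj
dqop
boyo
tvg

Derivation:
Hunk 1: at line 3 remove [ylhp,llynj] add [ele,vnffu] -> 13 lines: rrml rbf qmptl ele vnffu ymqz vpozh hfea gsuj xonv djg ubzi tvg
Hunk 2: at line 9 remove [xonv,djg,ubzi] add [dqop,boyo] -> 12 lines: rrml rbf qmptl ele vnffu ymqz vpozh hfea gsuj dqop boyo tvg
Hunk 3: at line 3 remove [vnffu,ymqz] add [hlv,jjmqp] -> 12 lines: rrml rbf qmptl ele hlv jjmqp vpozh hfea gsuj dqop boyo tvg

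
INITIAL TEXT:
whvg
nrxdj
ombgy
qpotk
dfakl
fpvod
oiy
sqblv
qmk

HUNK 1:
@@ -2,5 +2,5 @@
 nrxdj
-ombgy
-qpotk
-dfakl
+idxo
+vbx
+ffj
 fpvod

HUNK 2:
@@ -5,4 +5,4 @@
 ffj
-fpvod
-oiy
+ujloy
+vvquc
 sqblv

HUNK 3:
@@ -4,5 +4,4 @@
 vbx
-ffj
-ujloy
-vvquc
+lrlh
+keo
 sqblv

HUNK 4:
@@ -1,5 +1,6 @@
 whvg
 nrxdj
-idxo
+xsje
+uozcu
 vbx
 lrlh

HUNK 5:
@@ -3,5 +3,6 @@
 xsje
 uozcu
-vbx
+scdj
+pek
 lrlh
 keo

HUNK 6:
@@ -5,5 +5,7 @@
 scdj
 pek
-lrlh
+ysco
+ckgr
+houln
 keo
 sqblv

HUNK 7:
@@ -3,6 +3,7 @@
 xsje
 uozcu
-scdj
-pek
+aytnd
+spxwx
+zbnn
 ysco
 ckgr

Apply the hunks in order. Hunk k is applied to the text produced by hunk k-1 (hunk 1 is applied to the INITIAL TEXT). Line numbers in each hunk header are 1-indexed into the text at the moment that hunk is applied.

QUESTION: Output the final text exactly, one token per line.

Answer: whvg
nrxdj
xsje
uozcu
aytnd
spxwx
zbnn
ysco
ckgr
houln
keo
sqblv
qmk

Derivation:
Hunk 1: at line 2 remove [ombgy,qpotk,dfakl] add [idxo,vbx,ffj] -> 9 lines: whvg nrxdj idxo vbx ffj fpvod oiy sqblv qmk
Hunk 2: at line 5 remove [fpvod,oiy] add [ujloy,vvquc] -> 9 lines: whvg nrxdj idxo vbx ffj ujloy vvquc sqblv qmk
Hunk 3: at line 4 remove [ffj,ujloy,vvquc] add [lrlh,keo] -> 8 lines: whvg nrxdj idxo vbx lrlh keo sqblv qmk
Hunk 4: at line 1 remove [idxo] add [xsje,uozcu] -> 9 lines: whvg nrxdj xsje uozcu vbx lrlh keo sqblv qmk
Hunk 5: at line 3 remove [vbx] add [scdj,pek] -> 10 lines: whvg nrxdj xsje uozcu scdj pek lrlh keo sqblv qmk
Hunk 6: at line 5 remove [lrlh] add [ysco,ckgr,houln] -> 12 lines: whvg nrxdj xsje uozcu scdj pek ysco ckgr houln keo sqblv qmk
Hunk 7: at line 3 remove [scdj,pek] add [aytnd,spxwx,zbnn] -> 13 lines: whvg nrxdj xsje uozcu aytnd spxwx zbnn ysco ckgr houln keo sqblv qmk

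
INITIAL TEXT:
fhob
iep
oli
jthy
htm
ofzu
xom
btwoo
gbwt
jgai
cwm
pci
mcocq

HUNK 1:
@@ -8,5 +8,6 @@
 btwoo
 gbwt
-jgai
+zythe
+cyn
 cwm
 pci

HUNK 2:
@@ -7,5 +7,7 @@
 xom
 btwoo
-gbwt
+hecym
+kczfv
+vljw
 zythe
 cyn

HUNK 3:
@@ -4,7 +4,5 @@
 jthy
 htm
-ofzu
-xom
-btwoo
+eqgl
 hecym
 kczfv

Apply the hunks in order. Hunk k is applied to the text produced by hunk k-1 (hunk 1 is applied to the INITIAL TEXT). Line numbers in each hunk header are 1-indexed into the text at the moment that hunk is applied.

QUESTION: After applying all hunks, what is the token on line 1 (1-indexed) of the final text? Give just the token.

Answer: fhob

Derivation:
Hunk 1: at line 8 remove [jgai] add [zythe,cyn] -> 14 lines: fhob iep oli jthy htm ofzu xom btwoo gbwt zythe cyn cwm pci mcocq
Hunk 2: at line 7 remove [gbwt] add [hecym,kczfv,vljw] -> 16 lines: fhob iep oli jthy htm ofzu xom btwoo hecym kczfv vljw zythe cyn cwm pci mcocq
Hunk 3: at line 4 remove [ofzu,xom,btwoo] add [eqgl] -> 14 lines: fhob iep oli jthy htm eqgl hecym kczfv vljw zythe cyn cwm pci mcocq
Final line 1: fhob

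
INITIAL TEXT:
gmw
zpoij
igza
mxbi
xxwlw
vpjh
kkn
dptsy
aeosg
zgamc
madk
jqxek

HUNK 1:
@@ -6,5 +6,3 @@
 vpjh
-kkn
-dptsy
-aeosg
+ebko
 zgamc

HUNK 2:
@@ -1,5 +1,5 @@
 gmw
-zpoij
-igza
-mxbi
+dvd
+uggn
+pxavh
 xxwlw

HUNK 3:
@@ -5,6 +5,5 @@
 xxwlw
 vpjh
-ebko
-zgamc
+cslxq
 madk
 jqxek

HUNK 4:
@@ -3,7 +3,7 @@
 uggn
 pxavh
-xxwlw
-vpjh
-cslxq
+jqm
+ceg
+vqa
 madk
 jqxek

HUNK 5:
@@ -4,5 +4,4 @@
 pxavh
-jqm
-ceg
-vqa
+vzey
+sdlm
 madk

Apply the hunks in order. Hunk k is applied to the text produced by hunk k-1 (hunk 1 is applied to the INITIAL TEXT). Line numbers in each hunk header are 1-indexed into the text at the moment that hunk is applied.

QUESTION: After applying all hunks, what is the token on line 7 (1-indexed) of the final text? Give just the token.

Hunk 1: at line 6 remove [kkn,dptsy,aeosg] add [ebko] -> 10 lines: gmw zpoij igza mxbi xxwlw vpjh ebko zgamc madk jqxek
Hunk 2: at line 1 remove [zpoij,igza,mxbi] add [dvd,uggn,pxavh] -> 10 lines: gmw dvd uggn pxavh xxwlw vpjh ebko zgamc madk jqxek
Hunk 3: at line 5 remove [ebko,zgamc] add [cslxq] -> 9 lines: gmw dvd uggn pxavh xxwlw vpjh cslxq madk jqxek
Hunk 4: at line 3 remove [xxwlw,vpjh,cslxq] add [jqm,ceg,vqa] -> 9 lines: gmw dvd uggn pxavh jqm ceg vqa madk jqxek
Hunk 5: at line 4 remove [jqm,ceg,vqa] add [vzey,sdlm] -> 8 lines: gmw dvd uggn pxavh vzey sdlm madk jqxek
Final line 7: madk

Answer: madk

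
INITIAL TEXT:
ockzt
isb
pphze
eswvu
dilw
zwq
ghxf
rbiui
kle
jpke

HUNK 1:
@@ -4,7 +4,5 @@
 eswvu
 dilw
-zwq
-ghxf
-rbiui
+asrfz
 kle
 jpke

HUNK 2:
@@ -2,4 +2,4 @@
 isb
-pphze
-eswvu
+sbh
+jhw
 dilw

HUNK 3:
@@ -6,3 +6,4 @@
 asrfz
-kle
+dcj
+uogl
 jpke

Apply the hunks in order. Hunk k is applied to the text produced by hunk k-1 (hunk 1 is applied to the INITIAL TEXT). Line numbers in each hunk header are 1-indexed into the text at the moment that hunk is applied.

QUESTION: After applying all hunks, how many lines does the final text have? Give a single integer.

Answer: 9

Derivation:
Hunk 1: at line 4 remove [zwq,ghxf,rbiui] add [asrfz] -> 8 lines: ockzt isb pphze eswvu dilw asrfz kle jpke
Hunk 2: at line 2 remove [pphze,eswvu] add [sbh,jhw] -> 8 lines: ockzt isb sbh jhw dilw asrfz kle jpke
Hunk 3: at line 6 remove [kle] add [dcj,uogl] -> 9 lines: ockzt isb sbh jhw dilw asrfz dcj uogl jpke
Final line count: 9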